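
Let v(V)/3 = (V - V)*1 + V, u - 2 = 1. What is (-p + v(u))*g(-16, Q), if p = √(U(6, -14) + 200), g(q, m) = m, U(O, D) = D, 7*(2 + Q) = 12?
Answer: -18/7 + 2*√186/7 ≈ 1.3252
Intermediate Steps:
u = 3 (u = 2 + 1 = 3)
Q = -2/7 (Q = -2 + (⅐)*12 = -2 + 12/7 = -2/7 ≈ -0.28571)
v(V) = 3*V (v(V) = 3*((V - V)*1 + V) = 3*(0*1 + V) = 3*(0 + V) = 3*V)
p = √186 (p = √(-14 + 200) = √186 ≈ 13.638)
(-p + v(u))*g(-16, Q) = (-√186 + 3*3)*(-2/7) = (-√186 + 9)*(-2/7) = (9 - √186)*(-2/7) = -18/7 + 2*√186/7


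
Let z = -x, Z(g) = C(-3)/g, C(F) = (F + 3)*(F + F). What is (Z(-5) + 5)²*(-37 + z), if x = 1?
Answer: -950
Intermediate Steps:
C(F) = 2*F*(3 + F) (C(F) = (3 + F)*(2*F) = 2*F*(3 + F))
Z(g) = 0 (Z(g) = (2*(-3)*(3 - 3))/g = (2*(-3)*0)/g = 0/g = 0)
z = -1 (z = -1*1 = -1)
(Z(-5) + 5)²*(-37 + z) = (0 + 5)²*(-37 - 1) = 5²*(-38) = 25*(-38) = -950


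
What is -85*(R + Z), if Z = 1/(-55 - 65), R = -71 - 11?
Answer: 167297/24 ≈ 6970.7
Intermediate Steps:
R = -82
Z = -1/120 (Z = 1/(-120) = -1/120 ≈ -0.0083333)
-85*(R + Z) = -85*(-82 - 1/120) = -85*(-9841/120) = 167297/24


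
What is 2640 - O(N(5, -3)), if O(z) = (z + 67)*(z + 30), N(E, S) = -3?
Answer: 912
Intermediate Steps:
O(z) = (30 + z)*(67 + z) (O(z) = (67 + z)*(30 + z) = (30 + z)*(67 + z))
2640 - O(N(5, -3)) = 2640 - (2010 + (-3)² + 97*(-3)) = 2640 - (2010 + 9 - 291) = 2640 - 1*1728 = 2640 - 1728 = 912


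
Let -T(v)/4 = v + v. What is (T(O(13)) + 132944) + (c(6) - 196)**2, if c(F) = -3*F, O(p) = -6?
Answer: 178788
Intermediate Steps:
T(v) = -8*v (T(v) = -4*(v + v) = -8*v)
(T(O(13)) + 132944) + (c(6) - 196)**2 = (-8*(-6) + 132944) + (-3*6 - 196)**2 = (48 + 132944) + (-18 - 196)**2 = 132992 + (-214)**2 = 132992 + 45796 = 178788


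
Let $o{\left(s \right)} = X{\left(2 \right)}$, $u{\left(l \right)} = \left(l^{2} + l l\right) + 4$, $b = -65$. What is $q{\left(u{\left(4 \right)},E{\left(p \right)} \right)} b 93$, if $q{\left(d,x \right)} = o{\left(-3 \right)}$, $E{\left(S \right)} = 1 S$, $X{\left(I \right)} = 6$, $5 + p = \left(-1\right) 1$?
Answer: $-36270$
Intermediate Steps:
$u{\left(l \right)} = 4 + 2 l^{2}$ ($u{\left(l \right)} = \left(l^{2} + l^{2}\right) + 4 = 2 l^{2} + 4 = 4 + 2 l^{2}$)
$p = -6$ ($p = -5 - 1 = -6$)
$E{\left(S \right)} = S$
$o{\left(s \right)} = 6$
$q{\left(d,x \right)} = 6$
$q{\left(u{\left(4 \right)},E{\left(p \right)} \right)} b 93 = 6 \left(-65\right) 93 = \left(-390\right) 93 = -36270$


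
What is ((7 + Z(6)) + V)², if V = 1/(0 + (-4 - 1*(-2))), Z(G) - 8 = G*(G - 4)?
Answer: 2809/4 ≈ 702.25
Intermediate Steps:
Z(G) = 8 + G*(-4 + G) (Z(G) = 8 + G*(G - 4) = 8 + G*(-4 + G))
V = -½ (V = 1/(0 + (-4 + 2)) = 1/(0 - 2) = 1/(-2) = -½ ≈ -0.50000)
((7 + Z(6)) + V)² = ((7 + (8 + 6² - 4*6)) - ½)² = ((7 + (8 + 36 - 24)) - ½)² = ((7 + 20) - ½)² = (27 - ½)² = (53/2)² = 2809/4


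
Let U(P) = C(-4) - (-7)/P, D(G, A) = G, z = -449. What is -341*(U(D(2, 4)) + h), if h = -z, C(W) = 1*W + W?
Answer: -303149/2 ≈ -1.5157e+5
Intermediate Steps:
C(W) = 2*W (C(W) = W + W = 2*W)
h = 449 (h = -1*(-449) = 449)
U(P) = -8 + 7/P (U(P) = 2*(-4) - (-7)/P = -8 + 7/P)
-341*(U(D(2, 4)) + h) = -341*((-8 + 7/2) + 449) = -341*(-9/2 + 449) = -341*889/2 = -303149/2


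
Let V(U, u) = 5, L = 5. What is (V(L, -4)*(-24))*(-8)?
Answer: 960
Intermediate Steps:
(V(L, -4)*(-24))*(-8) = (5*(-24))*(-8) = -120*(-8) = 960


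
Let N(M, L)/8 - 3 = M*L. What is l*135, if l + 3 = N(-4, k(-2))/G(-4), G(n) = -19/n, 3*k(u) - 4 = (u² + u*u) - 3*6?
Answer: 39825/19 ≈ 2096.1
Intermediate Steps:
k(u) = -14/3 + 2*u²/3 (k(u) = 4/3 + ((u² + u*u) - 3*6)/3 = 4/3 + ((u² + u²) - 18)/3 = 4/3 + (2*u² - 18)/3 = 4/3 + (-18 + 2*u²)/3 = 4/3 + (-6 + 2*u²/3) = -14/3 + 2*u²/3)
N(M, L) = 24 + 8*L*M (N(M, L) = 24 + 8*(M*L) = 24 + 8*(L*M) = 24 + 8*L*M)
l = 295/19 (l = -3 + (24 + 8*(-14/3 + (⅔)*(-2)²)*(-4))/((-19/(-4))) = -3 + (24 + 8*(-14/3 + (⅔)*4)*(-4))/((-19*(-¼))) = -3 + (24 + 8*(-14/3 + 8/3)*(-4))/(19/4) = -3 + (24 + 8*(-2)*(-4))*(4/19) = -3 + (24 + 64)*(4/19) = -3 + 88*(4/19) = -3 + 352/19 = 295/19 ≈ 15.526)
l*135 = (295/19)*135 = 39825/19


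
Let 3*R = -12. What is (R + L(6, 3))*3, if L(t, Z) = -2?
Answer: -18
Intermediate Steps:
R = -4 (R = (⅓)*(-12) = -4)
(R + L(6, 3))*3 = (-4 - 2)*3 = -6*3 = -18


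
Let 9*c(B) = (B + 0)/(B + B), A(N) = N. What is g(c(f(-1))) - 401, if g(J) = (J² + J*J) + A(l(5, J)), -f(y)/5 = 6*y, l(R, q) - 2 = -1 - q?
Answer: -32404/81 ≈ -400.05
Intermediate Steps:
l(R, q) = 1 - q (l(R, q) = 2 + (-1 - q) = 1 - q)
f(y) = -30*y
c(B) = 1/18 (c(B) = ((B + 0)/(B + B))/9 = (B/((2*B)))/9 = (B*(1/(2*B)))/9 = (⅑)*(½) = 1/18)
g(J) = 1 - J + 2*J² (g(J) = (J² + J*J) + (1 - J) = (J² + J²) + (1 - J) = 2*J² + (1 - J) = 1 - J + 2*J²)
g(c(f(-1))) - 401 = (1 - 1*1/18 + 2*(1/18)²) - 401 = (1 - 1/18 + 2*(1/324)) - 401 = (1 - 1/18 + 1/162) - 401 = 77/81 - 401 = -32404/81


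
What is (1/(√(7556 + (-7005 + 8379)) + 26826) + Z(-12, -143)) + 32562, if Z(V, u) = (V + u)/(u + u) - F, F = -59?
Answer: 305178749790661/9355129498 - √8930/719625346 ≈ 32622.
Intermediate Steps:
Z(V, u) = 59 + (V + u)/(2*u) (Z(V, u) = (V + u)/(u + u) - 1*(-59) = (V + u)/((2*u)) + 59 = (V + u)*(1/(2*u)) + 59 = (V + u)/(2*u) + 59 = 59 + (V + u)/(2*u))
(1/(√(7556 + (-7005 + 8379)) + 26826) + Z(-12, -143)) + 32562 = (1/(√(7556 + (-7005 + 8379)) + 26826) + (½)*(-12 + 119*(-143))/(-143)) + 32562 = (1/(√(7556 + 1374) + 26826) + (½)*(-1/143)*(-12 - 17017)) + 32562 = (1/(√8930 + 26826) + (½)*(-1/143)*(-17029)) + 32562 = (1/(26826 + √8930) + 17029/286) + 32562 = (17029/286 + 1/(26826 + √8930)) + 32562 = 9329761/286 + 1/(26826 + √8930)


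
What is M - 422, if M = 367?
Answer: -55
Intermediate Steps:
M - 422 = 367 - 422 = -55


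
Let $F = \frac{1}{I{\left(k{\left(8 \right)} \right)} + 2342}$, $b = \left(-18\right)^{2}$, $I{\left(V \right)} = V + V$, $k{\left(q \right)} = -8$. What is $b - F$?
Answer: $\frac{753623}{2326} \approx 324.0$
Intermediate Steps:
$I{\left(V \right)} = 2 V$
$b = 324$
$F = \frac{1}{2326}$ ($F = \frac{1}{2 \left(-8\right) + 2342} = \frac{1}{-16 + 2342} = \frac{1}{2326} \approx 0.00042992$)
$b - F = 324 - \frac{1}{2326} = \frac{753623}{2326}$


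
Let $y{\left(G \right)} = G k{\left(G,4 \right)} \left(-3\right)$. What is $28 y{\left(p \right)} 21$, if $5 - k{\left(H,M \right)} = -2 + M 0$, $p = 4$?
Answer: $-49392$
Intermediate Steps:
$k{\left(H,M \right)} = 7$ ($k{\left(H,M \right)} = 5 - \left(-2 + M 0\right) = 5 - \left(-2 + 0\right) = 5 - -2 = 5 + 2 = 7$)
$y{\left(G \right)} = - 21 G$ ($y{\left(G \right)} = G 7 \left(-3\right) = 7 G \left(-3\right) = - 21 G$)
$28 y{\left(p \right)} 21 = 28 \left(\left(-21\right) 4\right) 21 = 28 \left(-84\right) 21 = \left(-2352\right) 21 = -49392$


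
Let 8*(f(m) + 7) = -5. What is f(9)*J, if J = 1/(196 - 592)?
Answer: 61/3168 ≈ 0.019255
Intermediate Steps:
f(m) = -61/8 (f(m) = -7 + (⅛)*(-5) = -7 - 5/8 = -61/8)
J = -1/396 (J = 1/(-396) = -1/396 ≈ -0.0025253)
f(9)*J = -61/8*(-1/396) = 61/3168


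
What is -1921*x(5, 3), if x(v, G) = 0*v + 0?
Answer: 0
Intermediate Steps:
x(v, G) = 0 (x(v, G) = 0 + 0 = 0)
-1921*x(5, 3) = -1921*0 = 0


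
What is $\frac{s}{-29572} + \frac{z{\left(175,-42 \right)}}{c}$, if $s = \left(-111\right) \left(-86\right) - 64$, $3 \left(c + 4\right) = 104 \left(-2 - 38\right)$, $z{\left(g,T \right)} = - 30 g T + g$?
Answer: $- \frac{700605793}{4406228} \approx -159.0$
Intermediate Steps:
$z{\left(g,T \right)} = g - 30 T g$ ($z{\left(g,T \right)} = - 30 T g + g = g - 30 T g$)
$c = - \frac{4172}{3}$ ($c = -4 + \frac{104 \left(-2 - 38\right)}{3} = -4 + \frac{104 \left(-40\right)}{3} = -4 + \frac{1}{3} \left(-4160\right) = -4 - \frac{4160}{3} = - \frac{4172}{3} \approx -1390.7$)
$s = 9482$ ($s = 9546 - 64 = 9482$)
$\frac{s}{-29572} + \frac{z{\left(175,-42 \right)}}{c} = \frac{9482}{-29572} + \frac{175 \left(1 - -1260\right)}{- \frac{4172}{3}} = 9482 \left(- \frac{1}{29572}\right) + 175 \left(1 + 1260\right) \left(- \frac{3}{4172}\right) = - \frac{4741}{14786} + 175 \cdot 1261 \left(- \frac{3}{4172}\right) = - \frac{4741}{14786} + 220675 \left(- \frac{3}{4172}\right) = - \frac{4741}{14786} - \frac{94575}{596} = - \frac{700605793}{4406228}$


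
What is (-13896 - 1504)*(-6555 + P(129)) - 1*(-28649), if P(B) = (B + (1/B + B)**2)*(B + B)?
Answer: -8583342013679/129 ≈ -6.6538e+10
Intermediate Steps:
P(B) = 2*B*(B + (B + 1/B)**2) (P(B) = (B + (B + 1/B)**2)*(2*B) = 2*B*(B + (B + 1/B)**2))
(-13896 - 1504)*(-6555 + P(129)) - 1*(-28649) = (-13896 - 1504)*(-6555 + 2*(129**3 + (1 + 129**2)**2)/129) - 1*(-28649) = -15400*(-6555 + 2*(1/129)*(2146689 + (1 + 16641)**2)) + 28649 = -15400*(-6555 + 2*(1/129)*(2146689 + 16642**2)) + 28649 = -15400*(-6555 + 2*(1/129)*(2146689 + 276956164)) + 28649 = -15400*(-6555 + 2*(1/129)*279102853) + 28649 = -15400*(-6555 + 558205706/129) + 28649 = -15400*557360111/129 + 28649 = -8583345709400/129 + 28649 = -8583342013679/129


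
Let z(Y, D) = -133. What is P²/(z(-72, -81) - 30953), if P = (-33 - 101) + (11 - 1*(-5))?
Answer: -6962/15543 ≈ -0.44792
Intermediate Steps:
P = -118 (P = -134 + (11 + 5) = -134 + 16 = -118)
P²/(z(-72, -81) - 30953) = (-118)²/(-133 - 30953) = 13924/(-31086) = 13924*(-1/31086) = -6962/15543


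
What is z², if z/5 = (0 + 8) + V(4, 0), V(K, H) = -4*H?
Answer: 1600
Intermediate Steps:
z = 40 (z = 5*((0 + 8) - 4*0) = 5*(8 + 0) = 5*8 = 40)
z² = 40² = 1600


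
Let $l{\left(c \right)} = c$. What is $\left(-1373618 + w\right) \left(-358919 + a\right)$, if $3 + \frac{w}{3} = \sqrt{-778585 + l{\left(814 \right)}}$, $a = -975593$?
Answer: $1833121715024 - 12010608 i \sqrt{86419} \approx 1.8331 \cdot 10^{12} - 3.5308 \cdot 10^{9} i$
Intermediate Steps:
$w = -9 + 9 i \sqrt{86419}$ ($w = -9 + 3 \sqrt{-778585 + 814} = -9 + 3 \sqrt{-777771} = -9 + 3 \cdot 3 i \sqrt{86419} = -9 + 9 i \sqrt{86419} \approx -9.0 + 2645.7 i$)
$\left(-1373618 + w\right) \left(-358919 + a\right) = \left(-1373618 - \left(9 - 9 i \sqrt{86419}\right)\right) \left(-358919 - 975593\right) = \left(-1373627 + 9 i \sqrt{86419}\right) \left(-1334512\right) = 1833121715024 - 12010608 i \sqrt{86419}$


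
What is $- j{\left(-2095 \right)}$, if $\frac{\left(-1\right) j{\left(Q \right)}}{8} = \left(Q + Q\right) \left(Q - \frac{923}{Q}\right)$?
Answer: $70209632$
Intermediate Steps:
$j{\left(Q \right)} = - 16 Q \left(Q - \frac{923}{Q}\right)$ ($j{\left(Q \right)} = - 8 \left(Q + Q\right) \left(Q - \frac{923}{Q}\right) = - 8 \cdot 2 Q \left(Q - \frac{923}{Q}\right) = - 16 Q \left(Q - \frac{923}{Q}\right)$)
$- j{\left(-2095 \right)} = - (14768 - 16 \left(-2095\right)^{2}) = - (14768 - 70224400) = \left(-1\right) \left(-70209632\right) = 70209632$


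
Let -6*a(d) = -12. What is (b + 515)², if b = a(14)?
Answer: 267289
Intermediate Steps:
a(d) = 2 (a(d) = -⅙*(-12) = 2)
b = 2
(b + 515)² = (2 + 515)² = 517² = 267289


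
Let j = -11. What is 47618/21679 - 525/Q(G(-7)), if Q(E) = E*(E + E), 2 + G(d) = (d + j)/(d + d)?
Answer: -22212455/43358 ≈ -512.30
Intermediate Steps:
G(d) = -2 + (-11 + d)/(2*d) (G(d) = -2 + (d - 11)/(d + d) = -2 + (-11 + d)/((2*d)) = -2 + (-11 + d)*(1/(2*d)) = -2 + (-11 + d)/(2*d))
Q(E) = 2*E² (Q(E) = E*(2*E) = 2*E²)
47618/21679 - 525/Q(G(-7)) = 47618/21679 - 525*98/(-11 - 3*(-7))² = 47618*(1/21679) - 525*98/(-11 + 21)² = 47618/21679 - 525/(2*((½)*(-⅐)*10)²) = 47618/21679 - 525/(2*(-5/7)²) = 47618/21679 - 525/(2*(25/49)) = 47618/21679 - 525/50/49 = 47618/21679 - 525*49/50 = 47618/21679 - 1029/2 = -22212455/43358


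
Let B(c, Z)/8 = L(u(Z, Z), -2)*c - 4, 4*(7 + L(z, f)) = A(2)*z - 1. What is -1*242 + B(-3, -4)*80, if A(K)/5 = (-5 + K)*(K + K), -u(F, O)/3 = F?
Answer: 356718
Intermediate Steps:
u(F, O) = -3*F
A(K) = 10*K*(-5 + K) (A(K) = 5*((-5 + K)*(K + K)) = 5*((-5 + K)*(2*K)) = 5*(2*K*(-5 + K)) = 10*K*(-5 + K))
L(z, f) = -29/4 - 15*z (L(z, f) = -7 + ((10*2*(-5 + 2))*z - 1)/4 = -7 + ((10*2*(-3))*z - 1)/4 = -7 + (-60*z - 1)/4 = -7 + (-1 - 60*z)/4 = -7 + (-¼ - 15*z) = -29/4 - 15*z)
B(c, Z) = -32 + 8*c*(-29/4 + 45*Z) (B(c, Z) = 8*((-29/4 - (-45)*Z)*c - 4) = 8*((-29/4 + 45*Z)*c - 4) = 8*(c*(-29/4 + 45*Z) - 4) = 8*(-4 + c*(-29/4 + 45*Z)) = -32 + 8*c*(-29/4 + 45*Z))
-1*242 + B(-3, -4)*80 = -1*242 + (-32 - 58*(-3) + 360*(-4)*(-3))*80 = -242 + (-32 + 174 + 4320)*80 = -242 + 4462*80 = -242 + 356960 = 356718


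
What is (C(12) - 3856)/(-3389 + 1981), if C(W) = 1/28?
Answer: 107967/39424 ≈ 2.7386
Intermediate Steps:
C(W) = 1/28
(C(12) - 3856)/(-3389 + 1981) = (1/28 - 3856)/(-3389 + 1981) = -107967/28/(-1408) = -107967/28*(-1/1408) = 107967/39424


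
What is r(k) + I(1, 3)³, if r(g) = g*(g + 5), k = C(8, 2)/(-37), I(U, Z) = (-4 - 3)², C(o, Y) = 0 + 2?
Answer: 161061115/1369 ≈ 1.1765e+5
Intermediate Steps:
C(o, Y) = 2
I(U, Z) = 49 (I(U, Z) = (-7)² = 49)
k = -2/37 (k = 2/(-37) = 2*(-1/37) = -2/37 ≈ -0.054054)
r(g) = g*(5 + g)
r(k) + I(1, 3)³ = -2*(5 - 2/37)/37 + 49³ = -2/37*183/37 + 117649 = -366/1369 + 117649 = 161061115/1369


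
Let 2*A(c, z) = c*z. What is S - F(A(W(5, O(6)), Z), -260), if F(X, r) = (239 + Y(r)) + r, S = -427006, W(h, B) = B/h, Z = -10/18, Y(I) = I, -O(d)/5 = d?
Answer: -426725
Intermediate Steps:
O(d) = -5*d
Z = -5/9 (Z = -10*1/18 = -5/9 ≈ -0.55556)
A(c, z) = c*z/2 (A(c, z) = (c*z)/2 = c*z/2)
F(X, r) = 239 + 2*r (F(X, r) = (239 + r) + r = 239 + 2*r)
S - F(A(W(5, O(6)), Z), -260) = -427006 - (239 + 2*(-260)) = -427006 - (239 - 520) = -427006 - 1*(-281) = -427006 + 281 = -426725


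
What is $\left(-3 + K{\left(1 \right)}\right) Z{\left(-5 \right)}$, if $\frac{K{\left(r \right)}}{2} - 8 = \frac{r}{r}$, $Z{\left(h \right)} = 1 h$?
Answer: $-75$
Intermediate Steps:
$Z{\left(h \right)} = h$
$K{\left(r \right)} = 18$ ($K{\left(r \right)} = 16 + 2 \frac{r}{r} = 16 + 2 \cdot 1 = 16 + 2 = 18$)
$\left(-3 + K{\left(1 \right)}\right) Z{\left(-5 \right)} = \left(-3 + 18\right) \left(-5\right) = 15 \left(-5\right) = -75$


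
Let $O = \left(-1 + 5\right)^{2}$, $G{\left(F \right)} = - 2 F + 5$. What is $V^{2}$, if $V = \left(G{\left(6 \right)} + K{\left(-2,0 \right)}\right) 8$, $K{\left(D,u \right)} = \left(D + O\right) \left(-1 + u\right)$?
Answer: $28224$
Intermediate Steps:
$G{\left(F \right)} = 5 - 2 F$
$O = 16$ ($O = 4^{2} = 16$)
$K{\left(D,u \right)} = \left(-1 + u\right) \left(16 + D\right)$ ($K{\left(D,u \right)} = \left(D + 16\right) \left(-1 + u\right) = \left(16 + D\right) \left(-1 + u\right) = \left(-1 + u\right) \left(16 + D\right)$)
$V = -168$ ($V = \left(\left(5 - 12\right) - 14\right) 8 = \left(\left(5 - 12\right) + \left(-16 + 2 + 0 + 0\right)\right) 8 = \left(-7 - 14\right) 8 = \left(-21\right) 8 = -168$)
$V^{2} = \left(-168\right)^{2} = 28224$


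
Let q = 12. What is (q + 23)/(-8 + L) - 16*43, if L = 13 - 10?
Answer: -695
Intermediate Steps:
L = 3
(q + 23)/(-8 + L) - 16*43 = (12 + 23)/(-8 + 3) - 16*43 = 35/(-5) - 688 = 35*(-⅕) - 688 = -7 - 688 = -695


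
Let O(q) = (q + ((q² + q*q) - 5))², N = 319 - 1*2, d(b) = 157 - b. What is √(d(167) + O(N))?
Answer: √40517664090 ≈ 2.0129e+5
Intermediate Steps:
N = 317 (N = 319 - 2 = 317)
O(q) = (-5 + q + 2*q²)² (O(q) = (q + ((q² + q²) - 5))² = (q + (2*q² - 5))² = (q + (-5 + 2*q²))² = (-5 + q + 2*q²)²)
√(d(167) + O(N)) = √((157 - 1*167) + (-5 + 317 + 2*317²)²) = √((157 - 167) + (-5 + 317 + 2*100489)²) = √(-10 + (-5 + 317 + 200978)²) = √(-10 + 201290²) = √(-10 + 40517664100) = √40517664090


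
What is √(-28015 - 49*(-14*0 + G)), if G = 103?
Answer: I*√33062 ≈ 181.83*I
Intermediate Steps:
√(-28015 - 49*(-14*0 + G)) = √(-28015 - 49*(-14*0 + 103)) = √(-28015 - 49*(0 + 103)) = √(-28015 - 49*103) = √(-28015 - 5047) = √(-33062) = I*√33062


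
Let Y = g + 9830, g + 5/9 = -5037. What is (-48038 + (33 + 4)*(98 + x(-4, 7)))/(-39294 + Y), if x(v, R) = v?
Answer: 200520/155257 ≈ 1.2915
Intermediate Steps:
g = -45338/9 (g = -5/9 - 5037 = -45338/9 ≈ -5037.6)
Y = 43132/9 (Y = -45338/9 + 9830 = 43132/9 ≈ 4792.4)
(-48038 + (33 + 4)*(98 + x(-4, 7)))/(-39294 + Y) = (-48038 + (33 + 4)*(98 - 4))/(-39294 + 43132/9) = (-48038 + 37*94)/(-310514/9) = (-48038 + 3478)*(-9/310514) = -44560*(-9/310514) = 200520/155257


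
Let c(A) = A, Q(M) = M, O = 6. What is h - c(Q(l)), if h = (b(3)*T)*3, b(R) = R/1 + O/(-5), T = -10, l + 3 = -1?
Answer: -50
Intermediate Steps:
l = -4 (l = -3 - 1 = -4)
b(R) = -6/5 + R (b(R) = R/1 + 6/(-5) = R*1 + 6*(-⅕) = R - 6/5 = -6/5 + R)
h = -54 (h = ((-6/5 + 3)*(-10))*3 = ((9/5)*(-10))*3 = -18*3 = -54)
h - c(Q(l)) = -54 - 1*(-4) = -54 + 4 = -50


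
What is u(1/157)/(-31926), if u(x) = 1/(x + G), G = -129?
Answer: 157/646565352 ≈ 2.4282e-7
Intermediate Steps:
u(x) = 1/(-129 + x) (u(x) = 1/(x - 129) = 1/(-129 + x))
u(1/157)/(-31926) = 1/(-129 + 1/157*(-31926)) = -1/31926/(-129 + 1/157) = -1/31926/(-20252/157) = -157/20252*(-1/31926) = 157/646565352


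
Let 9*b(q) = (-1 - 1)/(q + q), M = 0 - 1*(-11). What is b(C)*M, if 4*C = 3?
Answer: -44/27 ≈ -1.6296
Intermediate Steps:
C = ¾ (C = (¼)*3 = ¾ ≈ 0.75000)
M = 11 (M = 0 + 11 = 11)
b(q) = -1/(9*q) (b(q) = ((-1 - 1)/(q + q))/9 = (-2*1/(2*q))/9 = (-1/q)/9 = -1/(9*q))
b(C)*M = -1/(9*¾)*11 = -⅑*4/3*11 = -4/27*11 = -44/27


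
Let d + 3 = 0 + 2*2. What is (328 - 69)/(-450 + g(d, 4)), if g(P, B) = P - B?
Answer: -259/453 ≈ -0.57174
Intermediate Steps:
d = 1 (d = -3 + (0 + 2*2) = -3 + (0 + 4) = -3 + 4 = 1)
(328 - 69)/(-450 + g(d, 4)) = (328 - 69)/(-450 + (1 - 1*4)) = 259/(-450 + (1 - 4)) = 259/(-450 - 3) = 259/(-453) = 259*(-1/453) = -259/453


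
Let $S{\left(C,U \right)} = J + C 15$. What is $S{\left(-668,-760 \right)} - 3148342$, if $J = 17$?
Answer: $-3158345$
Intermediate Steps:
$S{\left(C,U \right)} = 17 + 15 C$ ($S{\left(C,U \right)} = 17 + C 15 = 17 + 15 C$)
$S{\left(-668,-760 \right)} - 3148342 = \left(17 + 15 \left(-668\right)\right) - 3148342 = \left(17 - 10020\right) - 3148342 = -10003 - 3148342 = -3158345$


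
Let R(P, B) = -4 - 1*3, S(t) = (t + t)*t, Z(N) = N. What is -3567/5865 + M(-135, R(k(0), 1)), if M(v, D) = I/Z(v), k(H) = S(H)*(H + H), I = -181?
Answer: 38668/52785 ≈ 0.73256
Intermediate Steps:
S(t) = 2*t² (S(t) = (2*t)*t = 2*t²)
k(H) = 4*H³ (k(H) = (2*H²)*(H + H) = (2*H²)*(2*H) = 4*H³)
R(P, B) = -7 (R(P, B) = -4 - 3 = -7)
M(v, D) = -181/v
-3567/5865 + M(-135, R(k(0), 1)) = -3567/5865 - 181/(-135) = -3567*1/5865 - 181*(-1/135) = -1189/1955 + 181/135 = 38668/52785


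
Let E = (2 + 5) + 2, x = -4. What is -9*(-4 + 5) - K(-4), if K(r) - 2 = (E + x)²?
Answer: -36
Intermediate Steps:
E = 9 (E = 7 + 2 = 9)
K(r) = 27 (K(r) = 2 + (9 - 4)² = 2 + 5² = 2 + 25 = 27)
-9*(-4 + 5) - K(-4) = -9*(-4 + 5) - 1*27 = -9*1 - 27 = -9 - 27 = -36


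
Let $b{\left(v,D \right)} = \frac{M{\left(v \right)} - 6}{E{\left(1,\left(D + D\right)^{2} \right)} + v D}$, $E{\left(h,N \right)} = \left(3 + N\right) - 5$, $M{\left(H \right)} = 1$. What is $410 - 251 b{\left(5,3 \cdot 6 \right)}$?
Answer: $\frac{568695}{1384} \approx 410.91$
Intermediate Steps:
$E{\left(h,N \right)} = -2 + N$
$b{\left(v,D \right)} = - \frac{5}{-2 + 4 D^{2} + D v}$ ($b{\left(v,D \right)} = \frac{1 - 6}{\left(-2 + \left(D + D\right)^{2}\right) + v D} = - \frac{5}{\left(-2 + \left(2 D\right)^{2}\right) + D v} = - \frac{5}{\left(-2 + 4 D^{2}\right) + D v} = - \frac{5}{-2 + 4 D^{2} + D v}$)
$410 - 251 b{\left(5,3 \cdot 6 \right)} = 410 - 251 \left(- \frac{5}{-2 + 4 \left(3 \cdot 6\right)^{2} + 3 \cdot 6 \cdot 5}\right) = 410 - 251 \left(- \frac{5}{-2 + 4 \cdot 18^{2} + 18 \cdot 5}\right) = 410 - 251 \left(- \frac{5}{-2 + 4 \cdot 324 + 90}\right) = 410 - 251 \left(- \frac{5}{-2 + 1296 + 90}\right) = 410 - 251 \left(- \frac{5}{1384}\right) = 410 - 251 \left(\left(-5\right) \frac{1}{1384}\right) = 410 - - \frac{1255}{1384} = 410 + \frac{1255}{1384} = \frac{568695}{1384}$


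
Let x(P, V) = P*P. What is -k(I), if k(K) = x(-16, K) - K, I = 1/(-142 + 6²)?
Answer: -27137/106 ≈ -256.01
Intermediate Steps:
x(P, V) = P²
I = -1/106 (I = 1/(-142 + 36) = 1/(-106) = -1/106 ≈ -0.0094340)
k(K) = 256 - K (k(K) = (-16)² - K = 256 - K)
-k(I) = -(256 - 1*(-1/106)) = -(256 + 1/106) = -1*27137/106 = -27137/106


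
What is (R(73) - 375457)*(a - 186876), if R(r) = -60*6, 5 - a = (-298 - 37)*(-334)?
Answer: 112279462737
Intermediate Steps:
a = -111885 (a = 5 - (-298 - 37)*(-334) = 5 - (-335)*(-334) = 5 - 1*111890 = 5 - 111890 = -111885)
R(r) = -360
(R(73) - 375457)*(a - 186876) = (-360 - 375457)*(-111885 - 186876) = -375817*(-298761) = 112279462737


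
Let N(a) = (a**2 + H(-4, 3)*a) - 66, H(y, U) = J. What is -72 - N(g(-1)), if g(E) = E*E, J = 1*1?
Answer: -8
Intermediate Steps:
J = 1
H(y, U) = 1
g(E) = E**2
N(a) = -66 + a + a**2 (N(a) = (a**2 + 1*a) - 66 = (a**2 + a) - 66 = (a + a**2) - 66 = -66 + a + a**2)
-72 - N(g(-1)) = -72 - (-66 + (-1)**2 + ((-1)**2)**2) = -72 - (-66 + 1 + 1**2) = -72 - (-66 + 1 + 1) = -72 - 1*(-64) = -72 + 64 = -8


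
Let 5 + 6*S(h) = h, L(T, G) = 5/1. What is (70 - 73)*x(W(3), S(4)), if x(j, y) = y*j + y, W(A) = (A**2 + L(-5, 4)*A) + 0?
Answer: 25/2 ≈ 12.500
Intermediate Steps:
L(T, G) = 5 (L(T, G) = 5*1 = 5)
W(A) = A**2 + 5*A (W(A) = (A**2 + 5*A) + 0 = A**2 + 5*A)
S(h) = -5/6 + h/6
x(j, y) = y + j*y (x(j, y) = j*y + y = y + j*y)
(70 - 73)*x(W(3), S(4)) = (70 - 73)*((-5/6 + (1/6)*4)*(1 + 3*(5 + 3))) = -3*(-5/6 + 2/3)*(1 + 3*8) = -(-1)*(1 + 24)/2 = -(-1)*25/2 = -3*(-25/6) = 25/2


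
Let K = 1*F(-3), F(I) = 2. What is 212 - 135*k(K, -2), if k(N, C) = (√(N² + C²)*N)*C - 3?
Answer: 617 + 1080*√2 ≈ 2144.4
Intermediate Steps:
K = 2 (K = 1*2 = 2)
k(N, C) = -3 + C*N*√(C² + N²) (k(N, C) = (√(C² + N²)*N)*C - 3 = (N*√(C² + N²))*C - 3 = C*N*√(C² + N²) - 3 = -3 + C*N*√(C² + N²))
212 - 135*k(K, -2) = 212 - 135*(-3 - 2*2*√((-2)² + 2²)) = 212 - 135*(-3 - 2*2*√(4 + 4)) = 212 - 135*(-3 - 2*2*√8) = 212 - 135*(-3 - 2*2*2*√2) = 212 - 135*(-3 - 8*√2) = 212 + (405 + 1080*√2) = 617 + 1080*√2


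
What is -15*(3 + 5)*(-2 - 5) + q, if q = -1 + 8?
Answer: 847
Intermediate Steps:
q = 7
-15*(3 + 5)*(-2 - 5) + q = -15*(3 + 5)*(-2 - 5) + 7 = -120*(-7) + 7 = -15*(-56) + 7 = 840 + 7 = 847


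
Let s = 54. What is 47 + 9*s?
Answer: 533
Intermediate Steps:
47 + 9*s = 47 + 9*54 = 47 + 486 = 533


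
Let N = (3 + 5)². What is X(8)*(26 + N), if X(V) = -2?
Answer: -180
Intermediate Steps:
N = 64 (N = 8² = 64)
X(8)*(26 + N) = -2*(26 + 64) = -2*90 = -180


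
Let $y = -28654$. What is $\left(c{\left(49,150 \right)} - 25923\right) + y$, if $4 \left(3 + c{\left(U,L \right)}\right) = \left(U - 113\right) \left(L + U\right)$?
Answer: $-57764$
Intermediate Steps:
$c{\left(U,L \right)} = -3 + \frac{\left(-113 + U\right) \left(L + U\right)}{4}$ ($c{\left(U,L \right)} = -3 + \frac{\left(U - 113\right) \left(L + U\right)}{4} = -3 + \frac{\left(-113 + U\right) \left(L + U\right)}{4}$)
$\left(c{\left(49,150 \right)} - 25923\right) + y = \left(\left(-3 - \frac{8475}{2} - \frac{5537}{4} + \frac{49^{2}}{4} + \frac{1}{4} \cdot 150 \cdot 49\right) - 25923\right) - 28654 = \left(\left(-3 - \frac{8475}{2} - \frac{5537}{4} + \frac{1}{4} \cdot 2401 + \frac{3675}{2}\right) - 25923\right) - 28654 = \left(\left(-3 - \frac{8475}{2} - \frac{5537}{4} + \frac{2401}{4} + \frac{3675}{2}\right) - 25923\right) - 28654 = \left(-3187 - 25923\right) - 28654 = -29110 - 28654 = -57764$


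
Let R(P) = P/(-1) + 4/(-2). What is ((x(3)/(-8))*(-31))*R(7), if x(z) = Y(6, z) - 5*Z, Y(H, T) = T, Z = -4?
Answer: -6417/8 ≈ -802.13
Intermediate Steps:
R(P) = -2 - P (R(P) = P*(-1) + 4*(-½) = -P - 2 = -2 - P)
x(z) = 20 + z (x(z) = z - 5*(-4) = z + 20 = 20 + z)
((x(3)/(-8))*(-31))*R(7) = (((20 + 3)/(-8))*(-31))*(-2 - 1*7) = ((23*(-⅛))*(-31))*(-2 - 7) = -23/8*(-31)*(-9) = (713/8)*(-9) = -6417/8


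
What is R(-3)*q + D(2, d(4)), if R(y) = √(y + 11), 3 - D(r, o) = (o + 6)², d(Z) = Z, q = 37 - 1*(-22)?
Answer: -97 + 118*√2 ≈ 69.877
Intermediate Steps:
q = 59 (q = 37 + 22 = 59)
D(r, o) = 3 - (6 + o)² (D(r, o) = 3 - (o + 6)² = 3 - (6 + o)²)
R(y) = √(11 + y)
R(-3)*q + D(2, d(4)) = √(11 - 3)*59 + (3 - (6 + 4)²) = √8*59 + (3 - 1*10²) = (2*√2)*59 + (3 - 1*100) = 118*√2 + (3 - 100) = 118*√2 - 97 = -97 + 118*√2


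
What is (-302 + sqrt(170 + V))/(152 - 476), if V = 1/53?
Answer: 151/162 - sqrt(477583)/17172 ≈ 0.89185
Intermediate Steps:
V = 1/53 ≈ 0.018868
(-302 + sqrt(170 + V))/(152 - 476) = (-302 + sqrt(170 + 1/53))/(152 - 476) = (-302 + sqrt(9011/53))/(-324) = -(-302 + sqrt(477583)/53)/324 = 151/162 - sqrt(477583)/17172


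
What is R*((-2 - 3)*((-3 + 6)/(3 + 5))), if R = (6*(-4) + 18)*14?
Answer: 315/2 ≈ 157.50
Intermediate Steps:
R = -84 (R = (-24 + 18)*14 = -6*14 = -84)
R*((-2 - 3)*((-3 + 6)/(3 + 5))) = -84*(-2 - 3)*(-3 + 6)/(3 + 5) = -(-420)*3/8 = -84*(-15/8) = 315/2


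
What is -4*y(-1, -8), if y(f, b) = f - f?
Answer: 0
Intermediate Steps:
y(f, b) = 0
-4*y(-1, -8) = -4*0 = 0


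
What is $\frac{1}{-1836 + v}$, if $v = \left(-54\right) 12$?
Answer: $- \frac{1}{2484} \approx -0.00040258$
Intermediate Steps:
$v = -648$
$\frac{1}{-1836 + v} = \frac{1}{-1836 - 648} = \frac{1}{-2484} = - \frac{1}{2484}$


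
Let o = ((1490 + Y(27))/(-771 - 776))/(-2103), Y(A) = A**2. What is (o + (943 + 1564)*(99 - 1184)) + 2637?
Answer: -1262973932137/464763 ≈ -2.7175e+6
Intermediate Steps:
o = 317/464763 (o = ((1490 + 27**2)/(-771 - 776))/(-2103) = ((1490 + 729)/(-1547))*(-1/2103) = (2219*(-1/1547))*(-1/2103) = -317/221*(-1/2103) = 317/464763 ≈ 0.00068207)
(o + (943 + 1564)*(99 - 1184)) + 2637 = (317/464763 + (943 + 1564)*(99 - 1184)) + 2637 = (317/464763 + 2507*(-1085)) + 2637 = (317/464763 - 2720095) + 2637 = -1264199512168/464763 + 2637 = -1262973932137/464763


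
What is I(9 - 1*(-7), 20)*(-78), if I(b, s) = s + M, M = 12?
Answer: -2496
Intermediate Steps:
I(b, s) = 12 + s (I(b, s) = s + 12 = 12 + s)
I(9 - 1*(-7), 20)*(-78) = (12 + 20)*(-78) = 32*(-78) = -2496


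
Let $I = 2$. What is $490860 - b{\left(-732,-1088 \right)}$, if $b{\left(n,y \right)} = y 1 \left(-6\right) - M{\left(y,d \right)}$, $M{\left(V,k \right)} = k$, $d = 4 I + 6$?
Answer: $484346$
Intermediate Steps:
$d = 14$ ($d = 4 \cdot 2 + 6 = 8 + 6 = 14$)
$b{\left(n,y \right)} = -14 - 6 y$ ($b{\left(n,y \right)} = y 1 \left(-6\right) - 14 = y \left(-6\right) - 14 = - 6 y - 14 = -14 - 6 y$)
$490860 - b{\left(-732,-1088 \right)} = 490860 - \left(-14 - -6528\right) = 490860 - \left(-14 + 6528\right) = 490860 - 6514 = 484346$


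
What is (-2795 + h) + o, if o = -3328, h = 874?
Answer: -5249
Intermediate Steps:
(-2795 + h) + o = (-2795 + 874) - 3328 = -1921 - 3328 = -5249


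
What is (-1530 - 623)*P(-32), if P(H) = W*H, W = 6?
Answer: 413376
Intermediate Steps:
P(H) = 6*H
(-1530 - 623)*P(-32) = (-1530 - 623)*(6*(-32)) = -2153*(-192) = 413376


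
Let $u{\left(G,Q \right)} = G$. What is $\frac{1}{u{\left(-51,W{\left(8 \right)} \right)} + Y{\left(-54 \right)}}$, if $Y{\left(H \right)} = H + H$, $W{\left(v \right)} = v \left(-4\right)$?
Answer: $- \frac{1}{159} \approx -0.0062893$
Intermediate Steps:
$W{\left(v \right)} = - 4 v$
$Y{\left(H \right)} = 2 H$
$\frac{1}{u{\left(-51,W{\left(8 \right)} \right)} + Y{\left(-54 \right)}} = \frac{1}{-51 + 2 \left(-54\right)} = \frac{1}{-51 - 108} = \frac{1}{-159} = - \frac{1}{159}$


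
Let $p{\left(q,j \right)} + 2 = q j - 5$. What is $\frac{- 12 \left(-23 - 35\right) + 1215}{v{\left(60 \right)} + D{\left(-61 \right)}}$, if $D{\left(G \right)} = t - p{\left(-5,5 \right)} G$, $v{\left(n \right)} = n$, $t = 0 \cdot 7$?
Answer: $- \frac{1911}{1892} \approx -1.01$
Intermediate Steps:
$p{\left(q,j \right)} = -7 + j q$ ($p{\left(q,j \right)} = -2 + \left(q j - 5\right) = -2 + \left(j q - 5\right) = -2 + \left(-5 + j q\right) = -7 + j q$)
$t = 0$
$D{\left(G \right)} = 32 G$ ($D{\left(G \right)} = 0 - \left(-7 + 5 \left(-5\right)\right) G = 0 - \left(-7 - 25\right) G = 0 - - 32 G = 0 + 32 G = 32 G$)
$\frac{- 12 \left(-23 - 35\right) + 1215}{v{\left(60 \right)} + D{\left(-61 \right)}} = \frac{- 12 \left(-23 - 35\right) + 1215}{60 + 32 \left(-61\right)} = \frac{\left(-12\right) \left(-58\right) + 1215}{60 - 1952} = \frac{696 + 1215}{-1892} = 1911 \left(- \frac{1}{1892}\right) = - \frac{1911}{1892}$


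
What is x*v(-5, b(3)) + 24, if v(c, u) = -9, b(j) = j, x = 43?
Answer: -363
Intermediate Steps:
x*v(-5, b(3)) + 24 = 43*(-9) + 24 = -387 + 24 = -363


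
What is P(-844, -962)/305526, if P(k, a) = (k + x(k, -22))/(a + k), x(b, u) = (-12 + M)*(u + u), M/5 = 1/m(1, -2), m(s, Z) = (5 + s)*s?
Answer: 529/827669934 ≈ 6.3914e-7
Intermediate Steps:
m(s, Z) = s*(5 + s)
M = ⅚ (M = 5/((1*(5 + 1))) = 5/((1*6)) = 5/6 = 5*(⅙) = ⅚ ≈ 0.83333)
x(b, u) = -67*u/3 (x(b, u) = (-12 + ⅚)*(u + u) = -67*u/3)
P(k, a) = (1474/3 + k)/(a + k) (P(k, a) = (k - 67/3*(-22))/(a + k) = (k + 1474/3)/(a + k) = (1474/3 + k)/(a + k))
P(-844, -962)/305526 = ((1474/3 - 844)/(-962 - 844))/305526 = (-1058/3/(-1806))*(1/305526) = -1/1806*(-1058/3)*(1/305526) = (529/2709)*(1/305526) = 529/827669934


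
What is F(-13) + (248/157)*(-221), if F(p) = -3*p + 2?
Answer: -48371/157 ≈ -308.10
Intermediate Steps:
F(p) = 2 - 3*p
F(-13) + (248/157)*(-221) = (2 - 3*(-13)) + (248/157)*(-221) = (2 + 39) + (248*(1/157))*(-221) = 41 + (248/157)*(-221) = 41 - 54808/157 = -48371/157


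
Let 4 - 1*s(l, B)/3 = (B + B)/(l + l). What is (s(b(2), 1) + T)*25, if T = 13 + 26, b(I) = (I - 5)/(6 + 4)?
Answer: 1525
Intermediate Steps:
b(I) = -1/2 + I/10 (b(I) = (-5 + I)/10 = (-5 + I)*(1/10) = -1/2 + I/10)
T = 39
s(l, B) = 12 - 3*B/l (s(l, B) = 12 - 3*(B + B)/(l + l) = 12 - 3*2*B/(2*l) = 12 - 3*2*B*1/(2*l) = 12 - 3*B/l)
(s(b(2), 1) + T)*25 = ((12 - 3*1/(-1/2 + (1/10)*2)) + 39)*25 = ((12 - 3*1/(-1/2 + 1/5)) + 39)*25 = ((12 - 3*1/(-3/10)) + 39)*25 = ((12 - 3*1*(-10/3)) + 39)*25 = ((12 + 10) + 39)*25 = (22 + 39)*25 = 61*25 = 1525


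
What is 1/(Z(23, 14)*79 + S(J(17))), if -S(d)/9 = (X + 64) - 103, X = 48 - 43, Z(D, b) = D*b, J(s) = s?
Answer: 1/25744 ≈ 3.8844e-5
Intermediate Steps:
X = 5
S(d) = 306 (S(d) = -9*((5 + 64) - 103) = -9*(69 - 103) = -9*(-34) = 306)
1/(Z(23, 14)*79 + S(J(17))) = 1/((23*14)*79 + 306) = 1/(322*79 + 306) = 1/(25438 + 306) = 1/25744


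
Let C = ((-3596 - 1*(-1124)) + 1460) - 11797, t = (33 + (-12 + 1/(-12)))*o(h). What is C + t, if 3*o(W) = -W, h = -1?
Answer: -460873/36 ≈ -12802.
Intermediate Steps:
o(W) = -W/3 (o(W) = (-W)/3 = -W/3)
t = 251/36 (t = (33 + (-12 + 1/(-12)))*(-1/3*(-1)) = (33 + (-12 - 1/12))*(1/3) = (33 - 145/12)*(1/3) = (251/12)*(1/3) = 251/36 ≈ 6.9722)
C = -12809 (C = ((-3596 + 1124) + 1460) - 11797 = (-2472 + 1460) - 11797 = -1012 - 11797 = -12809)
C + t = -12809 + 251/36 = -460873/36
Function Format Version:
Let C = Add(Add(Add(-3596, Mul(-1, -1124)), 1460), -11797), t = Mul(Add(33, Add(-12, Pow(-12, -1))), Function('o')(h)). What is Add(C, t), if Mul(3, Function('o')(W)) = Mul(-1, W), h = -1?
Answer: Rational(-460873, 36) ≈ -12802.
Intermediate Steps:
Function('o')(W) = Mul(Rational(-1, 3), W) (Function('o')(W) = Mul(Rational(1, 3), Mul(-1, W)) = Mul(Rational(-1, 3), W))
t = Rational(251, 36) (t = Mul(Add(33, Add(-12, Pow(-12, -1))), Mul(Rational(-1, 3), -1)) = Mul(Add(33, Add(-12, Rational(-1, 12))), Rational(1, 3)) = Mul(Add(33, Rational(-145, 12)), Rational(1, 3)) = Mul(Rational(251, 12), Rational(1, 3)) = Rational(251, 36) ≈ 6.9722)
C = -12809 (C = Add(Add(Add(-3596, 1124), 1460), -11797) = Add(Add(-2472, 1460), -11797) = Add(-1012, -11797) = -12809)
Add(C, t) = Add(-12809, Rational(251, 36)) = Rational(-460873, 36)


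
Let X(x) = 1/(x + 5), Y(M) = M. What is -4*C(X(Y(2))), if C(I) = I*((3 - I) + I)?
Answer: -12/7 ≈ -1.7143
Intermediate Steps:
X(x) = 1/(5 + x)
C(I) = 3*I (C(I) = I*3 = 3*I)
-4*C(X(Y(2))) = -12/(5 + 2) = -12/7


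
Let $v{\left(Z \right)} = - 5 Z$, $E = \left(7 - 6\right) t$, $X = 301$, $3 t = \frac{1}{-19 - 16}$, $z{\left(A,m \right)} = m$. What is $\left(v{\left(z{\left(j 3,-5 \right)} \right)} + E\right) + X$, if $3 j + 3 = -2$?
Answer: $\frac{34229}{105} \approx 325.99$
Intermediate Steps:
$j = - \frac{5}{3}$ ($j = -1 + \frac{1}{3} \left(-2\right) = -1 - \frac{2}{3} = - \frac{5}{3} \approx -1.6667$)
$t = - \frac{1}{105}$ ($t = \frac{1}{3 \left(-19 - 16\right)} = \frac{1}{3 \left(-35\right)} = \frac{1}{3} \left(- \frac{1}{35}\right) = - \frac{1}{105} \approx -0.0095238$)
$E = - \frac{1}{105}$ ($E = \left(7 - 6\right) \left(- \frac{1}{105}\right) = 1 \left(- \frac{1}{105}\right) = - \frac{1}{105} \approx -0.0095238$)
$\left(v{\left(z{\left(j 3,-5 \right)} \right)} + E\right) + X = \left(\left(-5\right) \left(-5\right) - \frac{1}{105}\right) + 301 = \left(25 - \frac{1}{105}\right) + 301 = \frac{2624}{105} + 301 = \frac{34229}{105}$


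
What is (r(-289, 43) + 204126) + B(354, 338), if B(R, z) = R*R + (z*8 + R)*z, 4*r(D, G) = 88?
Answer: 1363068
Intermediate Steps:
r(D, G) = 22 (r(D, G) = (¼)*88 = 22)
B(R, z) = R² + z*(R + 8*z) (B(R, z) = R² + (8*z + R)*z = R² + (R + 8*z)*z = R² + z*(R + 8*z))
(r(-289, 43) + 204126) + B(354, 338) = (22 + 204126) + (354² + 8*338² + 354*338) = 204148 + (125316 + 8*114244 + 119652) = 204148 + (125316 + 913952 + 119652) = 204148 + 1158920 = 1363068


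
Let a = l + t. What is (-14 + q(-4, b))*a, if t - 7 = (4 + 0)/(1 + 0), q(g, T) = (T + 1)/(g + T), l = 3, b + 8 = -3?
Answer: -560/3 ≈ -186.67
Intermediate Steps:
b = -11 (b = -8 - 3 = -11)
q(g, T) = (1 + T)/(T + g)
t = 11 (t = 7 + (4 + 0)/(1 + 0) = 7 + 4/1 = 7 + 4*1 = 7 + 4 = 11)
a = 14 (a = 3 + 11 = 14)
(-14 + q(-4, b))*a = (-14 + (1 - 11)/(-11 - 4))*14 = (-14 - 10/(-15))*14 = (-14 - 1/15*(-10))*14 = (-14 + ⅔)*14 = -40/3*14 = -560/3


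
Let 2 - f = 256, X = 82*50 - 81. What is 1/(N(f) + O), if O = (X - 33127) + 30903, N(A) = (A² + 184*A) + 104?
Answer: 1/19679 ≈ 5.0816e-5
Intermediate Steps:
X = 4019 (X = 4100 - 81 = 4019)
f = -254 (f = 2 - 1*256 = 2 - 256 = -254)
N(A) = 104 + A² + 184*A
O = 1795 (O = (4019 - 33127) + 30903 = -29108 + 30903 = 1795)
1/(N(f) + O) = 1/((104 + (-254)² + 184*(-254)) + 1795) = 1/((104 + 64516 - 46736) + 1795) = 1/(17884 + 1795) = 1/19679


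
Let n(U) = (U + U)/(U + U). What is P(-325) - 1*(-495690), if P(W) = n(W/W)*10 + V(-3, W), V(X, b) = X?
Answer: 495697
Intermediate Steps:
n(U) = 1 (n(U) = (2*U)/((2*U)) = (2*U)*(1/(2*U)) = 1)
P(W) = 7 (P(W) = 1*10 - 3 = 10 - 3 = 7)
P(-325) - 1*(-495690) = 7 - 1*(-495690) = 7 + 495690 = 495697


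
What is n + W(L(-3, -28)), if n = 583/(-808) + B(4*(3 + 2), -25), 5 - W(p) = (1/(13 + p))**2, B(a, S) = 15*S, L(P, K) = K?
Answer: -67397983/181800 ≈ -370.73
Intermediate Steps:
W(p) = 5 - 1/(13 + p)**2 (W(p) = 5 - (1/(13 + p))**2 = 5 - 1/(13 + p)**2)
n = -303583/808 (n = 583/(-808) + 15*(-25) = 583*(-1/808) - 375 = -583/808 - 375 = -303583/808 ≈ -375.72)
n + W(L(-3, -28)) = -303583/808 + (5 - 1/(13 - 28)**2) = -303583/808 + (5 - 1/(-15)**2) = -303583/808 + (5 - 1*1/225) = -303583/808 + (5 - 1/225) = -303583/808 + 1124/225 = -67397983/181800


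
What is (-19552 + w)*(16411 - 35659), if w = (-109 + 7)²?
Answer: 176080704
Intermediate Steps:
w = 10404 (w = (-102)² = 10404)
(-19552 + w)*(16411 - 35659) = (-19552 + 10404)*(16411 - 35659) = -9148*(-19248) = 176080704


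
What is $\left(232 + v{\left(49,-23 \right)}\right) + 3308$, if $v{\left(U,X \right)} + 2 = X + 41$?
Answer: $3556$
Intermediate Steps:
$v{\left(U,X \right)} = 39 + X$ ($v{\left(U,X \right)} = -2 + \left(X + 41\right) = -2 + \left(41 + X\right) = 39 + X$)
$\left(232 + v{\left(49,-23 \right)}\right) + 3308 = \left(232 + \left(39 - 23\right)\right) + 3308 = \left(232 + 16\right) + 3308 = 248 + 3308 = 3556$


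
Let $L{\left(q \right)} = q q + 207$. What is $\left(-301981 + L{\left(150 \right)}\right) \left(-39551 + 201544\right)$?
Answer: $-45240433082$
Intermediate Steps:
$L{\left(q \right)} = 207 + q^{2}$ ($L{\left(q \right)} = q^{2} + 207 = 207 + q^{2}$)
$\left(-301981 + L{\left(150 \right)}\right) \left(-39551 + 201544\right) = \left(-301981 + \left(207 + 150^{2}\right)\right) \left(-39551 + 201544\right) = \left(-301981 + \left(207 + 22500\right)\right) 161993 = \left(-301981 + 22707\right) 161993 = \left(-279274\right) 161993 = -45240433082$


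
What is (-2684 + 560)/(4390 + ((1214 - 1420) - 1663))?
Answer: -2124/2521 ≈ -0.84252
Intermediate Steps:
(-2684 + 560)/(4390 + ((1214 - 1420) - 1663)) = -2124/(4390 + (-206 - 1663)) = -2124/(4390 - 1869) = -2124/2521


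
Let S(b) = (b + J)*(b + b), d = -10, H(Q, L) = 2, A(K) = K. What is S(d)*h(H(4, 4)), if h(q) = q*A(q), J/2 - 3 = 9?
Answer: -1120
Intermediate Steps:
J = 24 (J = 6 + 2*9 = 6 + 18 = 24)
S(b) = 2*b*(24 + b) (S(b) = (b + 24)*(b + b) = (24 + b)*(2*b) = 2*b*(24 + b))
h(q) = q² (h(q) = q*q = q²)
S(d)*h(H(4, 4)) = (2*(-10)*(24 - 10))*2² = (2*(-10)*14)*4 = -280*4 = -1120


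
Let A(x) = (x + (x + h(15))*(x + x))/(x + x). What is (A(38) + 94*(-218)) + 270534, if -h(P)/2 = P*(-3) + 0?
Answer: 500341/2 ≈ 2.5017e+5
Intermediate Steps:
h(P) = 6*P (h(P) = -2*(P*(-3) + 0) = -2*(-3*P + 0) = -(-6)*P = 6*P)
A(x) = (x + 2*x*(90 + x))/(2*x) (A(x) = (x + (x + 6*15)*(x + x))/(x + x) = (x + (x + 90)*(2*x))/((2*x)) = (x + (90 + x)*(2*x))*(1/(2*x)) = (x + 2*x*(90 + x))*(1/(2*x)) = (x + 2*x*(90 + x))/(2*x))
(A(38) + 94*(-218)) + 270534 = ((181/2 + 38) + 94*(-218)) + 270534 = (257/2 - 20492) + 270534 = -40727/2 + 270534 = 500341/2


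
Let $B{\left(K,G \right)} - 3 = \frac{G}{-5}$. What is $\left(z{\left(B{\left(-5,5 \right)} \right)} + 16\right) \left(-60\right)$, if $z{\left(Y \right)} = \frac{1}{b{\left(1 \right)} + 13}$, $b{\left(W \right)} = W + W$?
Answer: $-964$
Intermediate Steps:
$B{\left(K,G \right)} = 3 - \frac{G}{5}$ ($B{\left(K,G \right)} = 3 + \frac{G}{-5} = 3 + G \left(- \frac{1}{5}\right) = 3 - \frac{G}{5}$)
$b{\left(W \right)} = 2 W$
$z{\left(Y \right)} = \frac{1}{15}$ ($z{\left(Y \right)} = \frac{1}{2 \cdot 1 + 13} = \frac{1}{2 + 13} = \frac{1}{15}$)
$\left(z{\left(B{\left(-5,5 \right)} \right)} + 16\right) \left(-60\right) = \left(\frac{1}{15} + 16\right) \left(-60\right) = \frac{241}{15} \left(-60\right) = -964$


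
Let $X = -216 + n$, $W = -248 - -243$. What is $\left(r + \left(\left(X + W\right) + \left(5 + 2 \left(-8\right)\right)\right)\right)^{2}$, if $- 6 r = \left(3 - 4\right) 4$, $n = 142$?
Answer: $\frac{71824}{9} \approx 7980.4$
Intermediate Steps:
$r = \frac{2}{3}$ ($r = - \frac{\left(3 - 4\right) 4}{6} = - \frac{\left(-1\right) 4}{6} = \left(- \frac{1}{6}\right) \left(-4\right) = \frac{2}{3} \approx 0.66667$)
$W = -5$ ($W = -248 + 243 = -5$)
$X = -74$ ($X = -216 + 142 = -74$)
$\left(r + \left(\left(X + W\right) + \left(5 + 2 \left(-8\right)\right)\right)\right)^{2} = \left(\frac{2}{3} + \left(\left(-74 - 5\right) + \left(5 + 2 \left(-8\right)\right)\right)\right)^{2} = \left(\frac{2}{3} + \left(-79 + \left(5 - 16\right)\right)\right)^{2} = \left(\frac{2}{3} - 90\right)^{2} = \left(- \frac{268}{3}\right)^{2} = \frac{71824}{9}$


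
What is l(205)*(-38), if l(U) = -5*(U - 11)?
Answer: 36860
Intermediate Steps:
l(U) = 55 - 5*U (l(U) = -5*(-11 + U) = 55 - 5*U)
l(205)*(-38) = (55 - 5*205)*(-38) = (55 - 1025)*(-38) = -970*(-38) = 36860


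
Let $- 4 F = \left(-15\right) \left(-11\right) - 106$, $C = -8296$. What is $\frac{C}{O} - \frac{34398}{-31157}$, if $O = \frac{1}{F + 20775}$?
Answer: $- \frac{766582523420}{4451} \approx -1.7223 \cdot 10^{8}$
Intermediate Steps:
$F = - \frac{59}{4}$ ($F = - \frac{\left(-15\right) \left(-11\right) - 106}{4} = - \frac{165 - 106}{4} = \left(- \frac{1}{4}\right) 59 = - \frac{59}{4} \approx -14.75$)
$O = \frac{4}{83041}$ ($O = \frac{1}{- \frac{59}{4} + 20775} = \frac{1}{\frac{83041}{4}} = \frac{4}{83041} \approx 4.8169 \cdot 10^{-5}$)
$\frac{C}{O} - \frac{34398}{-31157} = - \frac{8296}{\frac{4}{83041}} - \frac{34398}{-31157} = \left(-8296\right) \frac{83041}{4} - - \frac{4914}{4451} = -172227034 + \frac{4914}{4451} = - \frac{766582523420}{4451}$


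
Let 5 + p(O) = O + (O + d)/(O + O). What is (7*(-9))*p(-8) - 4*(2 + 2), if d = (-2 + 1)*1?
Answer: 12281/16 ≈ 767.56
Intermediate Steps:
d = -1 (d = -1*1 = -1)
p(O) = -5 + O + (-1 + O)/(2*O) (p(O) = -5 + (O + (O - 1)/(O + O)) = -5 + (O + (-1 + O)/((2*O))) = -5 + (O + (1/(2*O))*(-1 + O)) = -5 + (O + (-1 + O)/(2*O)) = -5 + O + (-1 + O)/(2*O))
(7*(-9))*p(-8) - 4*(2 + 2) = (7*(-9))*(-9/2 - 8 - ½/(-8)) - 4*(2 + 2) = -63*(-9/2 - 8 - ½*(-⅛)) - 4*4 = -63*(-9/2 - 8 + 1/16) - 16 = -63*(-199/16) - 16 = 12537/16 - 16 = 12281/16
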